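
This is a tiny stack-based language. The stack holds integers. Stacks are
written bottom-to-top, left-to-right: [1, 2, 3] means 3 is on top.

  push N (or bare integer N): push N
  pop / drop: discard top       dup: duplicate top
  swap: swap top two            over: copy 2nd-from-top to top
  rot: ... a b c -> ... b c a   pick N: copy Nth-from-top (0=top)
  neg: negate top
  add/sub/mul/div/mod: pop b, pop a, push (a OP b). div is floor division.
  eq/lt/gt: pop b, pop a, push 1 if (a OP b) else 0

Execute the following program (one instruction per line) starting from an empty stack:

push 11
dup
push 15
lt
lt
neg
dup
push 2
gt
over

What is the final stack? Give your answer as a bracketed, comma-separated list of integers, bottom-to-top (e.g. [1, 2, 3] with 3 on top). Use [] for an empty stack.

After 'push 11': [11]
After 'dup': [11, 11]
After 'push 15': [11, 11, 15]
After 'lt': [11, 1]
After 'lt': [0]
After 'neg': [0]
After 'dup': [0, 0]
After 'push 2': [0, 0, 2]
After 'gt': [0, 0]
After 'over': [0, 0, 0]

Answer: [0, 0, 0]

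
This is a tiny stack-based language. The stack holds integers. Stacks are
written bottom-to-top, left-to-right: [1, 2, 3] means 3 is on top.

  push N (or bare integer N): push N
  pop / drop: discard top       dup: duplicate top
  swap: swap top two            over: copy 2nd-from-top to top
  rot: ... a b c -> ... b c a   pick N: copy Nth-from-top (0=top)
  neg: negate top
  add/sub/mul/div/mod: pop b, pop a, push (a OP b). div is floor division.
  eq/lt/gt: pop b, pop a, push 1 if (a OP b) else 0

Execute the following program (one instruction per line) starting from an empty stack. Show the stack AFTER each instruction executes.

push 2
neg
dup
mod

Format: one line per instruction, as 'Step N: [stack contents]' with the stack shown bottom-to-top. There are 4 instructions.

Step 1: [2]
Step 2: [-2]
Step 3: [-2, -2]
Step 4: [0]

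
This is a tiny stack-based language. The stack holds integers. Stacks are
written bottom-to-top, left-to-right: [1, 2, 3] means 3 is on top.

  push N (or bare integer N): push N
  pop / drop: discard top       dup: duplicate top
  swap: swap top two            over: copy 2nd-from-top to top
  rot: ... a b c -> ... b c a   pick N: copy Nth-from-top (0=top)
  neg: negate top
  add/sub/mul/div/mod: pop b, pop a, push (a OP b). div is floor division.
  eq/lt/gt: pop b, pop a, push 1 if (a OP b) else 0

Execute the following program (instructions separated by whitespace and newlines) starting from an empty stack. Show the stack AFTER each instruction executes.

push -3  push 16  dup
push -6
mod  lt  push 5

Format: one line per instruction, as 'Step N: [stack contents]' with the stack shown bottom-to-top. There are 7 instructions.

Step 1: [-3]
Step 2: [-3, 16]
Step 3: [-3, 16, 16]
Step 4: [-3, 16, 16, -6]
Step 5: [-3, 16, -2]
Step 6: [-3, 0]
Step 7: [-3, 0, 5]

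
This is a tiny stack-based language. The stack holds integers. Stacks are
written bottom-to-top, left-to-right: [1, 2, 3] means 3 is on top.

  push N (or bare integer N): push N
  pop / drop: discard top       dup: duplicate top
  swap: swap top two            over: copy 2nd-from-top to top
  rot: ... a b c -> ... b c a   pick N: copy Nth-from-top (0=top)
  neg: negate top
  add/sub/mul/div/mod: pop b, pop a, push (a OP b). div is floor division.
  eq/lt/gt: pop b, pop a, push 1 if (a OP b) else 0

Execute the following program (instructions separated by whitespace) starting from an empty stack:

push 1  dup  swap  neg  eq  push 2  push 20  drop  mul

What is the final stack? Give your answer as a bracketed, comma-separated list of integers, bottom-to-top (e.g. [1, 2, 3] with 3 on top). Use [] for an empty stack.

After 'push 1': [1]
After 'dup': [1, 1]
After 'swap': [1, 1]
After 'neg': [1, -1]
After 'eq': [0]
After 'push 2': [0, 2]
After 'push 20': [0, 2, 20]
After 'drop': [0, 2]
After 'mul': [0]

Answer: [0]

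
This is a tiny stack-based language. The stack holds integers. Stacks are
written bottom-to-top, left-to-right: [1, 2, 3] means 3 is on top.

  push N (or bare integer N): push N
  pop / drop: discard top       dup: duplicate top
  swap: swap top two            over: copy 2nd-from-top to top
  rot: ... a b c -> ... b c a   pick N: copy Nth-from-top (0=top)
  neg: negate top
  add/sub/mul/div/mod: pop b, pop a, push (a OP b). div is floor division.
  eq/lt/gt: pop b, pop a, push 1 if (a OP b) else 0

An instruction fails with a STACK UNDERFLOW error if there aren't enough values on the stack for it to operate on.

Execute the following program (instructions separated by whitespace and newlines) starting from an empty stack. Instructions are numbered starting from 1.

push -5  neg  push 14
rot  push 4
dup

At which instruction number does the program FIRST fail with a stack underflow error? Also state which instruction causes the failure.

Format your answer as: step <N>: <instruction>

Step 1 ('push -5'): stack = [-5], depth = 1
Step 2 ('neg'): stack = [5], depth = 1
Step 3 ('push 14'): stack = [5, 14], depth = 2
Step 4 ('rot'): needs 3 value(s) but depth is 2 — STACK UNDERFLOW

Answer: step 4: rot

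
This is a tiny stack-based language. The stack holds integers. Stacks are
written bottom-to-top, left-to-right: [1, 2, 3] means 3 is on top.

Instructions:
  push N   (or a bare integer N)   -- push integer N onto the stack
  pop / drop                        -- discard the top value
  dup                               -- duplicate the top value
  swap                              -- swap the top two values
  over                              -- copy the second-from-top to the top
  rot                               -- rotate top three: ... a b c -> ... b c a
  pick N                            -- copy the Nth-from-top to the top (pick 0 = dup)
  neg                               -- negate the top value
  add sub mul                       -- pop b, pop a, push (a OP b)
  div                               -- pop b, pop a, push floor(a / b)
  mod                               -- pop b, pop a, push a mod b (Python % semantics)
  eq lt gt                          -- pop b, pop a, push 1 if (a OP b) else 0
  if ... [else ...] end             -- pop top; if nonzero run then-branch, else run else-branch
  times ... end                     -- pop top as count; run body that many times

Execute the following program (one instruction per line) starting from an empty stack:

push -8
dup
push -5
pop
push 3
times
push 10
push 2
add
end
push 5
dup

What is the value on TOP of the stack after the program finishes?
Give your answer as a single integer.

Answer: 5

Derivation:
After 'push -8': [-8]
After 'dup': [-8, -8]
After 'push -5': [-8, -8, -5]
After 'pop': [-8, -8]
After 'push 3': [-8, -8, 3]
After 'times': [-8, -8]
After 'push 10': [-8, -8, 10]
After 'push 2': [-8, -8, 10, 2]
After 'add': [-8, -8, 12]
After 'push 10': [-8, -8, 12, 10]
After 'push 2': [-8, -8, 12, 10, 2]
After 'add': [-8, -8, 12, 12]
After 'push 10': [-8, -8, 12, 12, 10]
After 'push 2': [-8, -8, 12, 12, 10, 2]
After 'add': [-8, -8, 12, 12, 12]
After 'push 5': [-8, -8, 12, 12, 12, 5]
After 'dup': [-8, -8, 12, 12, 12, 5, 5]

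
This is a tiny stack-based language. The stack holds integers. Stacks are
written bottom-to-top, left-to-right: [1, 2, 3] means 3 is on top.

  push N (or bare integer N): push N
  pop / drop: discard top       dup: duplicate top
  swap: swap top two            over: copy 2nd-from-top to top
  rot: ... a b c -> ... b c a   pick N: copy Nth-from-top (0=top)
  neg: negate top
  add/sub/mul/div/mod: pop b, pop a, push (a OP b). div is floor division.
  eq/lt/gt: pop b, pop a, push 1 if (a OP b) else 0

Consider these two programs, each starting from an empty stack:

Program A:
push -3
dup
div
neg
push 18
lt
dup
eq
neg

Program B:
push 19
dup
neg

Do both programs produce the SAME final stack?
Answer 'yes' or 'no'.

Answer: no

Derivation:
Program A trace:
  After 'push -3': [-3]
  After 'dup': [-3, -3]
  After 'div': [1]
  After 'neg': [-1]
  After 'push 18': [-1, 18]
  After 'lt': [1]
  After 'dup': [1, 1]
  After 'eq': [1]
  After 'neg': [-1]
Program A final stack: [-1]

Program B trace:
  After 'push 19': [19]
  After 'dup': [19, 19]
  After 'neg': [19, -19]
Program B final stack: [19, -19]
Same: no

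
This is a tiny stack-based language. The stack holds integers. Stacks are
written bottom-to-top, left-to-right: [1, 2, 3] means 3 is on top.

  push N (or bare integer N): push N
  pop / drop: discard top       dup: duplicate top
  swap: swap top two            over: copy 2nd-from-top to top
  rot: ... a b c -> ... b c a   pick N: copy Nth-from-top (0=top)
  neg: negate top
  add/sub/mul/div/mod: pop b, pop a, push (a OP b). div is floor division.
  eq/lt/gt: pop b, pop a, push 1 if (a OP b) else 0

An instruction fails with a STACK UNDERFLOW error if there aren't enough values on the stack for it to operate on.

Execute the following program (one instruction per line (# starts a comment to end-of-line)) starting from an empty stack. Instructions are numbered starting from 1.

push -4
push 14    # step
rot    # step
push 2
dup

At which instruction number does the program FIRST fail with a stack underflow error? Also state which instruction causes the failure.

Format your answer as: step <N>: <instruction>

Answer: step 3: rot

Derivation:
Step 1 ('push -4'): stack = [-4], depth = 1
Step 2 ('push 14'): stack = [-4, 14], depth = 2
Step 3 ('rot'): needs 3 value(s) but depth is 2 — STACK UNDERFLOW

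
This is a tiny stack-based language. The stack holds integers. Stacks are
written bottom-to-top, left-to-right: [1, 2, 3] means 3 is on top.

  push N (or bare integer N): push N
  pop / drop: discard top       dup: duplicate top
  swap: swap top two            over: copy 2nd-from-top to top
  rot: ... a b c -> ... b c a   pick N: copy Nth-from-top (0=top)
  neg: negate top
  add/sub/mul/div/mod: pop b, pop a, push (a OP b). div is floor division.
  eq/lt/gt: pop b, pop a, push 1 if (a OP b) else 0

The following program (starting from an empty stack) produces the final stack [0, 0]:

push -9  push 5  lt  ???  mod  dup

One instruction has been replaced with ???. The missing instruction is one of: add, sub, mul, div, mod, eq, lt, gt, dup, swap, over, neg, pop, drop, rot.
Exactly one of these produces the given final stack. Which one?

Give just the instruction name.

Answer: dup

Derivation:
Stack before ???: [1]
Stack after ???:  [1, 1]
The instruction that transforms [1] -> [1, 1] is: dup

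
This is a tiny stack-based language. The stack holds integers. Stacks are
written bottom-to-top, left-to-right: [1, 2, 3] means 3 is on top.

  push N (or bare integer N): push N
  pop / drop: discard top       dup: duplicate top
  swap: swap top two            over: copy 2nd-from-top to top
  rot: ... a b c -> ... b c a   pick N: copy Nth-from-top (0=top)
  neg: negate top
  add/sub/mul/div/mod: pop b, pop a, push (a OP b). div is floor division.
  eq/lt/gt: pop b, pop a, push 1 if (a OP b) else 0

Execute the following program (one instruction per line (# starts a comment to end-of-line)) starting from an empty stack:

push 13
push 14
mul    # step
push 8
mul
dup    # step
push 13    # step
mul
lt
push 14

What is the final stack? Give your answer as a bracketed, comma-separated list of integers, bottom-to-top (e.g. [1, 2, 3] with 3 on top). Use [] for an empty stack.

Answer: [1, 14]

Derivation:
After 'push 13': [13]
After 'push 14': [13, 14]
After 'mul': [182]
After 'push 8': [182, 8]
After 'mul': [1456]
After 'dup': [1456, 1456]
After 'push 13': [1456, 1456, 13]
After 'mul': [1456, 18928]
After 'lt': [1]
After 'push 14': [1, 14]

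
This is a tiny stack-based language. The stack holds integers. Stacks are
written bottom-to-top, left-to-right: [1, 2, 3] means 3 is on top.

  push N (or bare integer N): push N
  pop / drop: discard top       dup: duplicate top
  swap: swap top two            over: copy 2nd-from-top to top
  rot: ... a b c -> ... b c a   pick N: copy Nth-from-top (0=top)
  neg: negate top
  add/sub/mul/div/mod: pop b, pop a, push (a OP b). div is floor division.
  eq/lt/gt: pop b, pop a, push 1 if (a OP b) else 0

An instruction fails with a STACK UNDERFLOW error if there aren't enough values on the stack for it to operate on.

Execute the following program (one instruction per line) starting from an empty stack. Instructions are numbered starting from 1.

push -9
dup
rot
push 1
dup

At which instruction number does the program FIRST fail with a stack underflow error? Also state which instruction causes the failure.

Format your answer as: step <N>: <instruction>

Answer: step 3: rot

Derivation:
Step 1 ('push -9'): stack = [-9], depth = 1
Step 2 ('dup'): stack = [-9, -9], depth = 2
Step 3 ('rot'): needs 3 value(s) but depth is 2 — STACK UNDERFLOW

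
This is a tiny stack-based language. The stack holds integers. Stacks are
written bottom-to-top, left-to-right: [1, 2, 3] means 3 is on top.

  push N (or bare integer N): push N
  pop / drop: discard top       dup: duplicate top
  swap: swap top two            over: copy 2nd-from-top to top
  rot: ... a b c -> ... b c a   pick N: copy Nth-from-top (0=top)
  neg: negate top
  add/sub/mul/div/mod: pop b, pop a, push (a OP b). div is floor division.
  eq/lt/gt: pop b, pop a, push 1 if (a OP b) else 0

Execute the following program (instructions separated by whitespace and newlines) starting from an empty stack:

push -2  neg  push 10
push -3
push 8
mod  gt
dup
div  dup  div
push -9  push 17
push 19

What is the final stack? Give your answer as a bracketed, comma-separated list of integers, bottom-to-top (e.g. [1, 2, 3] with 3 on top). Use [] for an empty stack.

After 'push -2': [-2]
After 'neg': [2]
After 'push 10': [2, 10]
After 'push -3': [2, 10, -3]
After 'push 8': [2, 10, -3, 8]
After 'mod': [2, 10, 5]
After 'gt': [2, 1]
After 'dup': [2, 1, 1]
After 'div': [2, 1]
After 'dup': [2, 1, 1]
After 'div': [2, 1]
After 'push -9': [2, 1, -9]
After 'push 17': [2, 1, -9, 17]
After 'push 19': [2, 1, -9, 17, 19]

Answer: [2, 1, -9, 17, 19]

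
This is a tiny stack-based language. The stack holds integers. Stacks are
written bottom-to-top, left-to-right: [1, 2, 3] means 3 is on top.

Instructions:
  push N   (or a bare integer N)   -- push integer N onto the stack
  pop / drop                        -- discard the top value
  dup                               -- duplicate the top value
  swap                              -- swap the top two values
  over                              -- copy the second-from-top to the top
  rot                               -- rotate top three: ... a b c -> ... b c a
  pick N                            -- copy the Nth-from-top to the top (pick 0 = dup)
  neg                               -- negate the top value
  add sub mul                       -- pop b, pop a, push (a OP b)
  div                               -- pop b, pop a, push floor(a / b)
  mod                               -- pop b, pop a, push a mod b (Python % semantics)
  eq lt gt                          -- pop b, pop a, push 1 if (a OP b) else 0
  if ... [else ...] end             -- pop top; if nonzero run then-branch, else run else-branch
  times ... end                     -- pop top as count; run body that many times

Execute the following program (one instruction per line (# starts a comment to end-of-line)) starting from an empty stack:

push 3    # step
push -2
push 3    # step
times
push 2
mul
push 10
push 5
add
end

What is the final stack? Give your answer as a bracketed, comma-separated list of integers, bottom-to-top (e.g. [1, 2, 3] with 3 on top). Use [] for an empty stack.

Answer: [3, -4, 30, 30, 15]

Derivation:
After 'push 3': [3]
After 'push -2': [3, -2]
After 'push 3': [3, -2, 3]
After 'times': [3, -2]
After 'push 2': [3, -2, 2]
After 'mul': [3, -4]
After 'push 10': [3, -4, 10]
After 'push 5': [3, -4, 10, 5]
After 'add': [3, -4, 15]
After 'push 2': [3, -4, 15, 2]
After 'mul': [3, -4, 30]
After 'push 10': [3, -4, 30, 10]
After 'push 5': [3, -4, 30, 10, 5]
After 'add': [3, -4, 30, 15]
After 'push 2': [3, -4, 30, 15, 2]
After 'mul': [3, -4, 30, 30]
After 'push 10': [3, -4, 30, 30, 10]
After 'push 5': [3, -4, 30, 30, 10, 5]
After 'add': [3, -4, 30, 30, 15]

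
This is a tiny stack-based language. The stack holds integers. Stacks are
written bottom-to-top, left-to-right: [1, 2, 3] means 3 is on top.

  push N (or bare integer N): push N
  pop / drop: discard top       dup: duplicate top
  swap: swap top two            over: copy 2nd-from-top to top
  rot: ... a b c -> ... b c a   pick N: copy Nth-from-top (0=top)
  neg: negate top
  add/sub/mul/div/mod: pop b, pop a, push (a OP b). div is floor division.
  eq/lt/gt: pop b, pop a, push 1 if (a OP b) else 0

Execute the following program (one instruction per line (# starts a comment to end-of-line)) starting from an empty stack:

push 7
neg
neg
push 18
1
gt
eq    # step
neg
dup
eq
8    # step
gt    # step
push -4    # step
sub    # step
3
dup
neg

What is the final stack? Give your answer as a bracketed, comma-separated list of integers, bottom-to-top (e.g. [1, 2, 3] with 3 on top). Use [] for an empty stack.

After 'push 7': [7]
After 'neg': [-7]
After 'neg': [7]
After 'push 18': [7, 18]
After 'push 1': [7, 18, 1]
After 'gt': [7, 1]
After 'eq': [0]
After 'neg': [0]
After 'dup': [0, 0]
After 'eq': [1]
After 'push 8': [1, 8]
After 'gt': [0]
After 'push -4': [0, -4]
After 'sub': [4]
After 'push 3': [4, 3]
After 'dup': [4, 3, 3]
After 'neg': [4, 3, -3]

Answer: [4, 3, -3]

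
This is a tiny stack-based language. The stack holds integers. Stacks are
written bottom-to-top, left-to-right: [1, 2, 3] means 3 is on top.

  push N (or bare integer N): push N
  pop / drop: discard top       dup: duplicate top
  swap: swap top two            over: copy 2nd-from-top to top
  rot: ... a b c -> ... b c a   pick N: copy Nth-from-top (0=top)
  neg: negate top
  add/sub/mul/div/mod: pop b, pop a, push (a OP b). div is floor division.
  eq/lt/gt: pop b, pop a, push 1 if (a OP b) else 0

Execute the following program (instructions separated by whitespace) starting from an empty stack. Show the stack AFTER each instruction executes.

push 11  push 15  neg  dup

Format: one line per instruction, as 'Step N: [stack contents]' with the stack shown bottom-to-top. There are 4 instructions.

Step 1: [11]
Step 2: [11, 15]
Step 3: [11, -15]
Step 4: [11, -15, -15]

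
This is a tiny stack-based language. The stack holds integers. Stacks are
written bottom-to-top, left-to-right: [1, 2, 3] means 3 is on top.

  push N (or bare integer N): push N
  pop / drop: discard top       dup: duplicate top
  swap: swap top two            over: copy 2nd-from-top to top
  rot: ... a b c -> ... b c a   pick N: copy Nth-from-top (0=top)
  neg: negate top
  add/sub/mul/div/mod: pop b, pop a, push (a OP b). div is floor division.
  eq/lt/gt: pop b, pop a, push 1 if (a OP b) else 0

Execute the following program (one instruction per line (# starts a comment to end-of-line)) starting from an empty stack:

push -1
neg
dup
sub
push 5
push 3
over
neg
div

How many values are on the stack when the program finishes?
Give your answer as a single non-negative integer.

Answer: 3

Derivation:
After 'push -1': stack = [-1] (depth 1)
After 'neg': stack = [1] (depth 1)
After 'dup': stack = [1, 1] (depth 2)
After 'sub': stack = [0] (depth 1)
After 'push 5': stack = [0, 5] (depth 2)
After 'push 3': stack = [0, 5, 3] (depth 3)
After 'over': stack = [0, 5, 3, 5] (depth 4)
After 'neg': stack = [0, 5, 3, -5] (depth 4)
After 'div': stack = [0, 5, -1] (depth 3)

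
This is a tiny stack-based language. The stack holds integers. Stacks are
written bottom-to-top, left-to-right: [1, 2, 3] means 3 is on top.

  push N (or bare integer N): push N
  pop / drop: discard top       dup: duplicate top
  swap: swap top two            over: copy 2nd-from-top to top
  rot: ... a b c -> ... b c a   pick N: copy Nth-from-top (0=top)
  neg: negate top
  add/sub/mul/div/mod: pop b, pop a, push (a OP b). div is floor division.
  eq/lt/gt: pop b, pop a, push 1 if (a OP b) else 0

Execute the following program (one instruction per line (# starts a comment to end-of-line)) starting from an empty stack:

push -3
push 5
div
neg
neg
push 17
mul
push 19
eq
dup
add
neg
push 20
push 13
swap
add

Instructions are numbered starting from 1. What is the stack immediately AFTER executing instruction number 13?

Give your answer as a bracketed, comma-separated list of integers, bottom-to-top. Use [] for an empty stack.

Step 1 ('push -3'): [-3]
Step 2 ('push 5'): [-3, 5]
Step 3 ('div'): [-1]
Step 4 ('neg'): [1]
Step 5 ('neg'): [-1]
Step 6 ('push 17'): [-1, 17]
Step 7 ('mul'): [-17]
Step 8 ('push 19'): [-17, 19]
Step 9 ('eq'): [0]
Step 10 ('dup'): [0, 0]
Step 11 ('add'): [0]
Step 12 ('neg'): [0]
Step 13 ('push 20'): [0, 20]

Answer: [0, 20]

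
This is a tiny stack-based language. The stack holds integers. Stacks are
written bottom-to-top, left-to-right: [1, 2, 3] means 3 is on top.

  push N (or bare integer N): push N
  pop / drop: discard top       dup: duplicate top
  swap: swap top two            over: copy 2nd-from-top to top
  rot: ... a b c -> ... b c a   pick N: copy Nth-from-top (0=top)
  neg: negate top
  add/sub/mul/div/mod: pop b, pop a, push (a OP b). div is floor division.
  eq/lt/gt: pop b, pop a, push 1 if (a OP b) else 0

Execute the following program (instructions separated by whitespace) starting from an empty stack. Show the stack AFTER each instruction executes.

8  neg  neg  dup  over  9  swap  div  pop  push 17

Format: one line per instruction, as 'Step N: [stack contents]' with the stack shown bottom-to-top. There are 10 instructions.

Step 1: [8]
Step 2: [-8]
Step 3: [8]
Step 4: [8, 8]
Step 5: [8, 8, 8]
Step 6: [8, 8, 8, 9]
Step 7: [8, 8, 9, 8]
Step 8: [8, 8, 1]
Step 9: [8, 8]
Step 10: [8, 8, 17]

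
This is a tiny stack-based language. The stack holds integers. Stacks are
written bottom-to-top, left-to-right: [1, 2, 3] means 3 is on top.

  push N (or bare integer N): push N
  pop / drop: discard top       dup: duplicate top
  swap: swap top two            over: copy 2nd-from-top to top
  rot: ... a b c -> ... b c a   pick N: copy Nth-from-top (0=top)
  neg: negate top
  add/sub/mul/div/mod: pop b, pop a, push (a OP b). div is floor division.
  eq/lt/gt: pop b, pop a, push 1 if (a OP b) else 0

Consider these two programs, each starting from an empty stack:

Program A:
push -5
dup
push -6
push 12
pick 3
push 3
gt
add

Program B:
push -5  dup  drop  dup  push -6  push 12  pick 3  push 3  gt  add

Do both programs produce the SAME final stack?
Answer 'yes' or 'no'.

Program A trace:
  After 'push -5': [-5]
  After 'dup': [-5, -5]
  After 'push -6': [-5, -5, -6]
  After 'push 12': [-5, -5, -6, 12]
  After 'pick 3': [-5, -5, -6, 12, -5]
  After 'push 3': [-5, -5, -6, 12, -5, 3]
  After 'gt': [-5, -5, -6, 12, 0]
  After 'add': [-5, -5, -6, 12]
Program A final stack: [-5, -5, -6, 12]

Program B trace:
  After 'push -5': [-5]
  After 'dup': [-5, -5]
  After 'drop': [-5]
  After 'dup': [-5, -5]
  After 'push -6': [-5, -5, -6]
  After 'push 12': [-5, -5, -6, 12]
  After 'pick 3': [-5, -5, -6, 12, -5]
  After 'push 3': [-5, -5, -6, 12, -5, 3]
  After 'gt': [-5, -5, -6, 12, 0]
  After 'add': [-5, -5, -6, 12]
Program B final stack: [-5, -5, -6, 12]
Same: yes

Answer: yes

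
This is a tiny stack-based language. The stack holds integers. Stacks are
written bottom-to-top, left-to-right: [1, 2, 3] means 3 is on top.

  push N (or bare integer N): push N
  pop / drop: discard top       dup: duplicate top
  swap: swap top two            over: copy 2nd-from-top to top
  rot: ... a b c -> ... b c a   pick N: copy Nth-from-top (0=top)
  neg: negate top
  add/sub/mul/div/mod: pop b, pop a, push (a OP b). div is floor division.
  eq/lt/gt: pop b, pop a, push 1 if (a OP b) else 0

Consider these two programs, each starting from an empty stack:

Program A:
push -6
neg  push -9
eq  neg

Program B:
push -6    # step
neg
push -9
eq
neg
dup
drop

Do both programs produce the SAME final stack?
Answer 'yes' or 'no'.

Answer: yes

Derivation:
Program A trace:
  After 'push -6': [-6]
  After 'neg': [6]
  After 'push -9': [6, -9]
  After 'eq': [0]
  After 'neg': [0]
Program A final stack: [0]

Program B trace:
  After 'push -6': [-6]
  After 'neg': [6]
  After 'push -9': [6, -9]
  After 'eq': [0]
  After 'neg': [0]
  After 'dup': [0, 0]
  After 'drop': [0]
Program B final stack: [0]
Same: yes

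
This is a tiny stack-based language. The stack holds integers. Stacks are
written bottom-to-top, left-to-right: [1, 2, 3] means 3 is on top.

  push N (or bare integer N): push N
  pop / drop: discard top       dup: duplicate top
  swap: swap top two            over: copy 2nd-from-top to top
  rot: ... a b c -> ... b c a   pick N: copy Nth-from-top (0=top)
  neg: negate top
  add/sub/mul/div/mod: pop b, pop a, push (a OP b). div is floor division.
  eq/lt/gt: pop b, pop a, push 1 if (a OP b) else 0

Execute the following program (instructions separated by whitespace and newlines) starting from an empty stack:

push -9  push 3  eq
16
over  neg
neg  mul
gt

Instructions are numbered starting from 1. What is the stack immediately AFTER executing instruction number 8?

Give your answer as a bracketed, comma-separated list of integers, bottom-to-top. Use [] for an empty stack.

Step 1 ('push -9'): [-9]
Step 2 ('push 3'): [-9, 3]
Step 3 ('eq'): [0]
Step 4 ('16'): [0, 16]
Step 5 ('over'): [0, 16, 0]
Step 6 ('neg'): [0, 16, 0]
Step 7 ('neg'): [0, 16, 0]
Step 8 ('mul'): [0, 0]

Answer: [0, 0]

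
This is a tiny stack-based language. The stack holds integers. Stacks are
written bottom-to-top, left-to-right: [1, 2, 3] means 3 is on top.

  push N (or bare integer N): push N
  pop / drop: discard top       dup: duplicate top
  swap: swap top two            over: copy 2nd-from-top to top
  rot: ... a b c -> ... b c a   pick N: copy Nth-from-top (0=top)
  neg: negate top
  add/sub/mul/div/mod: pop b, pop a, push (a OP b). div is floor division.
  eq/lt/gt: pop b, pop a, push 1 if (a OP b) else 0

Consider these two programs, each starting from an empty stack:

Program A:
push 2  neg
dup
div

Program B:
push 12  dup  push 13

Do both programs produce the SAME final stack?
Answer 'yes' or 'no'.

Program A trace:
  After 'push 2': [2]
  After 'neg': [-2]
  After 'dup': [-2, -2]
  After 'div': [1]
Program A final stack: [1]

Program B trace:
  After 'push 12': [12]
  After 'dup': [12, 12]
  After 'push 13': [12, 12, 13]
Program B final stack: [12, 12, 13]
Same: no

Answer: no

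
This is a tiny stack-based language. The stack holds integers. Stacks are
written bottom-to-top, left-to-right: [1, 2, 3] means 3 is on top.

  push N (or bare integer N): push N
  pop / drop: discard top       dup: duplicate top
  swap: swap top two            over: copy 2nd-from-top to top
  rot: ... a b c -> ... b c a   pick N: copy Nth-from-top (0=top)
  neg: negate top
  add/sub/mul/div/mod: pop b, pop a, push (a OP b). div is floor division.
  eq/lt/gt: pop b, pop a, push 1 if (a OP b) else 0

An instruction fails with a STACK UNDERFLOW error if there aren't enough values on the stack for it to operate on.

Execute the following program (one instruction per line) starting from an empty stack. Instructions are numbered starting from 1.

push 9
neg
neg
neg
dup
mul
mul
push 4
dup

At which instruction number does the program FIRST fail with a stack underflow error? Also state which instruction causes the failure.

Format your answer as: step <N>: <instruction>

Answer: step 7: mul

Derivation:
Step 1 ('push 9'): stack = [9], depth = 1
Step 2 ('neg'): stack = [-9], depth = 1
Step 3 ('neg'): stack = [9], depth = 1
Step 4 ('neg'): stack = [-9], depth = 1
Step 5 ('dup'): stack = [-9, -9], depth = 2
Step 6 ('mul'): stack = [81], depth = 1
Step 7 ('mul'): needs 2 value(s) but depth is 1 — STACK UNDERFLOW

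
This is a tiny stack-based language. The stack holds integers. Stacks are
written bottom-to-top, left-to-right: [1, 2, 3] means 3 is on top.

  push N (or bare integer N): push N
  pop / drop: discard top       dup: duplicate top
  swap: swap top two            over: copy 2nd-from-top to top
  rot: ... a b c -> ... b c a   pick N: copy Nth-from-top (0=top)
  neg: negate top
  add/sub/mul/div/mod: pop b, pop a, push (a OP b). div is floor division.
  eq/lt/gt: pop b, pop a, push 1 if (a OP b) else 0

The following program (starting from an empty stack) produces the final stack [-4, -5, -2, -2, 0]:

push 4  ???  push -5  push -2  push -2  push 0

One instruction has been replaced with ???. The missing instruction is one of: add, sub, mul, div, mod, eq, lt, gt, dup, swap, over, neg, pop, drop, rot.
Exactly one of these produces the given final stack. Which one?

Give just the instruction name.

Answer: neg

Derivation:
Stack before ???: [4]
Stack after ???:  [-4]
The instruction that transforms [4] -> [-4] is: neg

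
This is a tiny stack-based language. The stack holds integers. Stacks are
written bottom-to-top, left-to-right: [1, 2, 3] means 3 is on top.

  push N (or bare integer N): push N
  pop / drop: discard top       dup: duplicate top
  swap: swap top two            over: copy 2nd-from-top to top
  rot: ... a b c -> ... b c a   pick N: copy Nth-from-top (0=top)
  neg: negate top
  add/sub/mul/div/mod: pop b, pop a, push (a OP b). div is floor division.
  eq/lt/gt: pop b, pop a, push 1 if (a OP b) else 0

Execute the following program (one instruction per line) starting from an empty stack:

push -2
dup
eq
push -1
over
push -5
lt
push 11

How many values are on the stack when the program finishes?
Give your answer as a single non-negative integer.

Answer: 4

Derivation:
After 'push -2': stack = [-2] (depth 1)
After 'dup': stack = [-2, -2] (depth 2)
After 'eq': stack = [1] (depth 1)
After 'push -1': stack = [1, -1] (depth 2)
After 'over': stack = [1, -1, 1] (depth 3)
After 'push -5': stack = [1, -1, 1, -5] (depth 4)
After 'lt': stack = [1, -1, 0] (depth 3)
After 'push 11': stack = [1, -1, 0, 11] (depth 4)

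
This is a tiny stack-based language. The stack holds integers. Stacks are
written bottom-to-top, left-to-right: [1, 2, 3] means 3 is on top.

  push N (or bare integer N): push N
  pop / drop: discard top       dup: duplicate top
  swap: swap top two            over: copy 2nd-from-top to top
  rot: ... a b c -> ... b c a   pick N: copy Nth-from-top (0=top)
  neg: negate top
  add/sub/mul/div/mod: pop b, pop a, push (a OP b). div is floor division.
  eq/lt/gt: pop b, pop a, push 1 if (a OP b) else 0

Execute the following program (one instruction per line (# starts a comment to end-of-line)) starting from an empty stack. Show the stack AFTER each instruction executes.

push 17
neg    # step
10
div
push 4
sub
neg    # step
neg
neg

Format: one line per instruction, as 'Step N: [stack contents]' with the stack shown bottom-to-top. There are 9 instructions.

Step 1: [17]
Step 2: [-17]
Step 3: [-17, 10]
Step 4: [-2]
Step 5: [-2, 4]
Step 6: [-6]
Step 7: [6]
Step 8: [-6]
Step 9: [6]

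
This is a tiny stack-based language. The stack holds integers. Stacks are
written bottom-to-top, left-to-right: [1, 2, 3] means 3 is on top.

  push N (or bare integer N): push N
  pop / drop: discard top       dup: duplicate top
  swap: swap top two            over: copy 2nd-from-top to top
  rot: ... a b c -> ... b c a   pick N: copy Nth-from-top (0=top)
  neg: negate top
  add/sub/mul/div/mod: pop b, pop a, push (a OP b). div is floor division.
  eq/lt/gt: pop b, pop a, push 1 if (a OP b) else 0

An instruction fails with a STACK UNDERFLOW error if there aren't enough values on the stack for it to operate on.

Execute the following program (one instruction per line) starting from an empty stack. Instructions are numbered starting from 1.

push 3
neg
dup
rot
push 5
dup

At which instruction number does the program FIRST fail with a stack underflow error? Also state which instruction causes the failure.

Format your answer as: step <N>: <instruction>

Step 1 ('push 3'): stack = [3], depth = 1
Step 2 ('neg'): stack = [-3], depth = 1
Step 3 ('dup'): stack = [-3, -3], depth = 2
Step 4 ('rot'): needs 3 value(s) but depth is 2 — STACK UNDERFLOW

Answer: step 4: rot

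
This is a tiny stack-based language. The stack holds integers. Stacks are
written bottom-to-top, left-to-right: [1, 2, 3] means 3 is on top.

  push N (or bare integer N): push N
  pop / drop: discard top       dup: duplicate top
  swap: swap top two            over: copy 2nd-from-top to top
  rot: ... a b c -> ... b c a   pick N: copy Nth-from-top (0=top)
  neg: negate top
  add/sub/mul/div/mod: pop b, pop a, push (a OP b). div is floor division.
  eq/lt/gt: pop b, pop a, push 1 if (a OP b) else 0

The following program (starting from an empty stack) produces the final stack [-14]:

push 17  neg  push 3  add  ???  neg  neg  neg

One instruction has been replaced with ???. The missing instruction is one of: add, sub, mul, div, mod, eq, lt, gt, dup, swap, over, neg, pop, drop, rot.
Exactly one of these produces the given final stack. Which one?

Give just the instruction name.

Stack before ???: [-14]
Stack after ???:  [14]
The instruction that transforms [-14] -> [14] is: neg

Answer: neg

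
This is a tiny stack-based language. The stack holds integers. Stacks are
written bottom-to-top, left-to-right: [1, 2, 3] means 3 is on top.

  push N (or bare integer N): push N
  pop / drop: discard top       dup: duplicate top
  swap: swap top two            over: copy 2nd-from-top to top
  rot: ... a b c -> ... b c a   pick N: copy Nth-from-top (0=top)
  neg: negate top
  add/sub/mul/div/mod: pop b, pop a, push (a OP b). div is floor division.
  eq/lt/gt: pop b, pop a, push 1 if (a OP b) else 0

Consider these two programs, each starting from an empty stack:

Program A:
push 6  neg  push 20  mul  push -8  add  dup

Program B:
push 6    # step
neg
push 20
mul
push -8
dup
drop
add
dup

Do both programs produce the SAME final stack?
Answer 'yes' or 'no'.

Program A trace:
  After 'push 6': [6]
  After 'neg': [-6]
  After 'push 20': [-6, 20]
  After 'mul': [-120]
  After 'push -8': [-120, -8]
  After 'add': [-128]
  After 'dup': [-128, -128]
Program A final stack: [-128, -128]

Program B trace:
  After 'push 6': [6]
  After 'neg': [-6]
  After 'push 20': [-6, 20]
  After 'mul': [-120]
  After 'push -8': [-120, -8]
  After 'dup': [-120, -8, -8]
  After 'drop': [-120, -8]
  After 'add': [-128]
  After 'dup': [-128, -128]
Program B final stack: [-128, -128]
Same: yes

Answer: yes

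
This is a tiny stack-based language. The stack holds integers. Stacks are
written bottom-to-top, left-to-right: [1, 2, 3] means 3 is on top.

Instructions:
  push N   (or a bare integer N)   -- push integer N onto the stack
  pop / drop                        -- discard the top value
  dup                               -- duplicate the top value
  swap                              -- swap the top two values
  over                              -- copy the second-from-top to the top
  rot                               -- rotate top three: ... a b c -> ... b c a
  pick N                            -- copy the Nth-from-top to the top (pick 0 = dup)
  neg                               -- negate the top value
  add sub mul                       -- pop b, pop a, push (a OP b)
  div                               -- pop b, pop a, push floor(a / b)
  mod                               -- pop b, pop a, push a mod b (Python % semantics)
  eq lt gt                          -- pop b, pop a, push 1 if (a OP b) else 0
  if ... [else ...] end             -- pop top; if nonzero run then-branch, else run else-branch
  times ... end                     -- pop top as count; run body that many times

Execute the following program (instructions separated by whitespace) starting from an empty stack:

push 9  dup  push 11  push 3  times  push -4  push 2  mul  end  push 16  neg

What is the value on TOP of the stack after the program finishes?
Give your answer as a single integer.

After 'push 9': [9]
After 'dup': [9, 9]
After 'push 11': [9, 9, 11]
After 'push 3': [9, 9, 11, 3]
After 'times': [9, 9, 11]
After 'push -4': [9, 9, 11, -4]
After 'push 2': [9, 9, 11, -4, 2]
After 'mul': [9, 9, 11, -8]
After 'push -4': [9, 9, 11, -8, -4]
After 'push 2': [9, 9, 11, -8, -4, 2]
After 'mul': [9, 9, 11, -8, -8]
After 'push -4': [9, 9, 11, -8, -8, -4]
After 'push 2': [9, 9, 11, -8, -8, -4, 2]
After 'mul': [9, 9, 11, -8, -8, -8]
After 'push 16': [9, 9, 11, -8, -8, -8, 16]
After 'neg': [9, 9, 11, -8, -8, -8, -16]

Answer: -16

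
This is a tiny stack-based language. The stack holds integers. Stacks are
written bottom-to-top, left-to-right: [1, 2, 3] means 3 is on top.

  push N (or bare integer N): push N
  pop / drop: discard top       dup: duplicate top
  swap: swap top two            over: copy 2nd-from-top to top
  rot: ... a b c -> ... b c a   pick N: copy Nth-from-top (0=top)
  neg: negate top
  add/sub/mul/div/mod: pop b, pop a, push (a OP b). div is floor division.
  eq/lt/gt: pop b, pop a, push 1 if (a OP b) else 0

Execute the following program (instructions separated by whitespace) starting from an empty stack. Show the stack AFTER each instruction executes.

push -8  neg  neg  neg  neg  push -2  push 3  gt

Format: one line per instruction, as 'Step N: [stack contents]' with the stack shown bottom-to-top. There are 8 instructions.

Step 1: [-8]
Step 2: [8]
Step 3: [-8]
Step 4: [8]
Step 5: [-8]
Step 6: [-8, -2]
Step 7: [-8, -2, 3]
Step 8: [-8, 0]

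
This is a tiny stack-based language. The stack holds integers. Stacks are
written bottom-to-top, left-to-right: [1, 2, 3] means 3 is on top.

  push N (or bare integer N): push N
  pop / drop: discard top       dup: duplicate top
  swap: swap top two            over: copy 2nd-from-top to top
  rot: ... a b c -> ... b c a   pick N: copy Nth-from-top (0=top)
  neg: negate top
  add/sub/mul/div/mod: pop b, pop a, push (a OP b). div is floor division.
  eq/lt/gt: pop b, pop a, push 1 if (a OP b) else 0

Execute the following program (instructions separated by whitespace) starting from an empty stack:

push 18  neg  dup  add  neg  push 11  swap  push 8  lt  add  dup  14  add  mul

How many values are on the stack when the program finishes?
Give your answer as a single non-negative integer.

Answer: 1

Derivation:
After 'push 18': stack = [18] (depth 1)
After 'neg': stack = [-18] (depth 1)
After 'dup': stack = [-18, -18] (depth 2)
After 'add': stack = [-36] (depth 1)
After 'neg': stack = [36] (depth 1)
After 'push 11': stack = [36, 11] (depth 2)
After 'swap': stack = [11, 36] (depth 2)
After 'push 8': stack = [11, 36, 8] (depth 3)
After 'lt': stack = [11, 0] (depth 2)
After 'add': stack = [11] (depth 1)
After 'dup': stack = [11, 11] (depth 2)
After 'push 14': stack = [11, 11, 14] (depth 3)
After 'add': stack = [11, 25] (depth 2)
After 'mul': stack = [275] (depth 1)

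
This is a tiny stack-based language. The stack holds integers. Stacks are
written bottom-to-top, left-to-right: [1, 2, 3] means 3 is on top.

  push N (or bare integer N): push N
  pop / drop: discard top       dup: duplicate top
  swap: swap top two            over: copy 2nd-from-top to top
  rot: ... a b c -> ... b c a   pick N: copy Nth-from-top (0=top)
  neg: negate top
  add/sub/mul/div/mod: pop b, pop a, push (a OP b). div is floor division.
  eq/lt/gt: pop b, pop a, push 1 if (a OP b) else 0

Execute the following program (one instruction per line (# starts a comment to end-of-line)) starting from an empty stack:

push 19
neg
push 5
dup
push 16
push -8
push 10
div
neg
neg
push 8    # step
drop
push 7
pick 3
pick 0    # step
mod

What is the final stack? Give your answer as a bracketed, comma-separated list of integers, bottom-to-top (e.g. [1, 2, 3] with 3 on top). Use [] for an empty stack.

Answer: [-19, 5, 5, 16, -1, 7, 0]

Derivation:
After 'push 19': [19]
After 'neg': [-19]
After 'push 5': [-19, 5]
After 'dup': [-19, 5, 5]
After 'push 16': [-19, 5, 5, 16]
After 'push -8': [-19, 5, 5, 16, -8]
After 'push 10': [-19, 5, 5, 16, -8, 10]
After 'div': [-19, 5, 5, 16, -1]
After 'neg': [-19, 5, 5, 16, 1]
After 'neg': [-19, 5, 5, 16, -1]
After 'push 8': [-19, 5, 5, 16, -1, 8]
After 'drop': [-19, 5, 5, 16, -1]
After 'push 7': [-19, 5, 5, 16, -1, 7]
After 'pick 3': [-19, 5, 5, 16, -1, 7, 5]
After 'pick 0': [-19, 5, 5, 16, -1, 7, 5, 5]
After 'mod': [-19, 5, 5, 16, -1, 7, 0]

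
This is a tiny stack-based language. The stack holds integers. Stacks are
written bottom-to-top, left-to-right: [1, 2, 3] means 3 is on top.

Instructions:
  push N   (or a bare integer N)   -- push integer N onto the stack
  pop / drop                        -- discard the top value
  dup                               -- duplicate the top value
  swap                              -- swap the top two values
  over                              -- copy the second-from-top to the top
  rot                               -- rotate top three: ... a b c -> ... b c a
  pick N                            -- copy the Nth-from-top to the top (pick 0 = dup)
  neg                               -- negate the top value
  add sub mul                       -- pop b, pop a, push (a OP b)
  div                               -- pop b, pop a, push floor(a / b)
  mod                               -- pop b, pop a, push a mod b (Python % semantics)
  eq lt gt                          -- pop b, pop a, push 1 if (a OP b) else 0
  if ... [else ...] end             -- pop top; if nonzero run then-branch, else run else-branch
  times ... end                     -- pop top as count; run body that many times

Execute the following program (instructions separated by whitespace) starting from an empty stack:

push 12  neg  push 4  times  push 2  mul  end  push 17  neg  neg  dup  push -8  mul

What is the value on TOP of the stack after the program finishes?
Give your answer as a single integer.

After 'push 12': [12]
After 'neg': [-12]
After 'push 4': [-12, 4]
After 'times': [-12]
After 'push 2': [-12, 2]
After 'mul': [-24]
After 'push 2': [-24, 2]
After 'mul': [-48]
After 'push 2': [-48, 2]
After 'mul': [-96]
After 'push 2': [-96, 2]
After 'mul': [-192]
After 'push 17': [-192, 17]
After 'neg': [-192, -17]
After 'neg': [-192, 17]
After 'dup': [-192, 17, 17]
After 'push -8': [-192, 17, 17, -8]
After 'mul': [-192, 17, -136]

Answer: -136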